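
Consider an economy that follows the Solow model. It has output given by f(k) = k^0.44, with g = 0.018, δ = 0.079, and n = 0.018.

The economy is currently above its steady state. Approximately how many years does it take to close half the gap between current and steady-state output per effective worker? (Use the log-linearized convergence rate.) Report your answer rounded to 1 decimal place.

Near the steady state the convergence rate is λ = (1 − α)(n + g + δ).
λ = (1 − 0.44) × 0.115 = 0.56 × 0.115 = 0.0644
Half-life = ln 2 / λ = 0.6931 / 0.0644 ≈ 10.76 years

half-life ≈ 10.8 years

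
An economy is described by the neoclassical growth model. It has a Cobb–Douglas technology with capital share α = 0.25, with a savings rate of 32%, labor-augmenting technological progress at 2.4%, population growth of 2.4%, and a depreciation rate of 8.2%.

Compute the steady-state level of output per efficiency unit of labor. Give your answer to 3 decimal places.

y* ≈ 1.350

Steady state requires s·f(k) = (n + g + δ)·k, i.e. s·k^α = (n + g + δ)·k.
Rearranging, k^(1−α) = s / (n + g + δ).
k^0.75 = 0.32 / (0.024 + 0.024 + 0.082) = 0.32 / 0.130 = 2.4615
k* = 2.4615^(1/0.75) ≈ 3.3235
y* = (k*)^α = 3.3235^0.25 ≈ 1.3502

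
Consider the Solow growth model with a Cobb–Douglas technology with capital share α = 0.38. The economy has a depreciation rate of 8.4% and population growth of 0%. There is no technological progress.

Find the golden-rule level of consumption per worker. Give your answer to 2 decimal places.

c_gold ≈ 1.56

At the golden rule, f'(k) = n + δ, so α·k^(α−1) = n + δ and k_gold = (α/(n + δ))^(1/(1−α)).
k_gold = (0.38/0.084)^(1/0.62) = 4.5238^1.6129 ≈ 11.4094
c_gold = f(k_gold) − (n + δ)·k_gold = 2.5221 − 0.084×11.4094 ≈ 1.5637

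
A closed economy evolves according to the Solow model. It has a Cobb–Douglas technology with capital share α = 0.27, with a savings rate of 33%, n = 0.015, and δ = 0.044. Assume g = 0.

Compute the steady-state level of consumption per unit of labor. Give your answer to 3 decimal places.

In steady state, investment equals break-even investment: s·k^α = (n + δ)·k.
Dividing both sides by k: k^(1−α) = s / (n + δ).
k^0.73 = 0.33 / (0.015 + 0.044) = 0.33 / 0.059 = 5.5932
k* = 5.5932^(1/0.73) ≈ 10.5729
y* = (k*)^α = 10.5729^0.27 ≈ 1.8903
c* = (1 − s)·y* = (1 − 0.33) × 1.8903 ≈ 1.2665

c* = 1.267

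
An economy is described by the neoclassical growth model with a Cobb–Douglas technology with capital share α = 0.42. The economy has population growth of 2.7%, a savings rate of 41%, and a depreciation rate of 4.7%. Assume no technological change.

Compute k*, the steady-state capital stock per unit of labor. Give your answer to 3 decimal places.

In steady state, investment equals break-even investment: s·k^α = (n + δ)·k.
Dividing both sides by k: k^(1−α) = s / (n + δ).
k^0.58 = 0.41 / (0.027 + 0.047) = 0.41 / 0.074 = 5.5405
k* = 5.5405^(1/0.58) ≈ 19.1417

k* ≈ 19.142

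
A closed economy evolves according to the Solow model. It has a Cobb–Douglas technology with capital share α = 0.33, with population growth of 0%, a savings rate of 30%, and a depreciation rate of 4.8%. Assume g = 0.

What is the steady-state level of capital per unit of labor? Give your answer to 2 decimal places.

k* ≈ 15.41

At the steady state, Δk = 0, so s·k^α = (n + δ)·k.
Rearranging, k^(1−α) = s / (n + δ).
k^0.67 = 0.30 / (0.000 + 0.048) = 0.30 / 0.048 = 6.2500
k* = 6.2500^(1/0.67) ≈ 15.4128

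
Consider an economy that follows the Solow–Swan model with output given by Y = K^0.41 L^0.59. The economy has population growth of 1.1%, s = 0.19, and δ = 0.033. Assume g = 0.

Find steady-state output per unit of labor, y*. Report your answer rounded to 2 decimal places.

In steady state, investment equals break-even investment: s·k^α = (n + δ)·k.
Rearranging, k^(1−α) = s / (n + δ).
k^0.59 = 0.19 / (0.011 + 0.033) = 0.19 / 0.044 = 4.3182
k* = 4.3182^(1/0.59) ≈ 11.9340
y* = (k*)^α = 11.9340^0.41 ≈ 2.7636

y* = 2.76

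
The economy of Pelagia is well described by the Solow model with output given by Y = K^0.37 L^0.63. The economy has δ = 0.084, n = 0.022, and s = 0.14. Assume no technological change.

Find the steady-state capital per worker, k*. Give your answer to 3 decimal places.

k* = 1.555

At the steady state, Δk = 0, so s·k^α = (n + δ)·k.
Dividing both sides by k: k^(1−α) = s / (n + δ).
k^0.63 = 0.14 / (0.022 + 0.084) = 0.14 / 0.106 = 1.3208
k* = 1.3208^(1/0.63) ≈ 1.5553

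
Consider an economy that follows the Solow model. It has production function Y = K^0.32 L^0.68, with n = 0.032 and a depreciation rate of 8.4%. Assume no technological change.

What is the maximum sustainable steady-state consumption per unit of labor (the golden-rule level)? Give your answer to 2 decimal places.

c_gold ≈ 1.10

At the golden rule, f'(k) = n + δ, so α·k^(α−1) = n + δ and k_gold = (α/(n + δ))^(1/(1−α)).
k_gold = (0.32/0.116)^(1/0.68) = 2.7586^1.4706 ≈ 4.4471
c_gold = f(k_gold) − (n + δ)·k_gold = 1.6121 − 0.116×4.4471 ≈ 1.0962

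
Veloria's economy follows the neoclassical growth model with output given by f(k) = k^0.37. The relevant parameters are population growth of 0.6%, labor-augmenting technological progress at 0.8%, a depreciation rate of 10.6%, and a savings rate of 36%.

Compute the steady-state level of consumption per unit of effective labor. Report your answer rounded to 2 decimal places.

In steady state, investment equals break-even investment: s·k^α = (n + g + δ)·k.
Rearranging, k^(1−α) = s / (n + g + δ).
k^0.63 = 0.36 / (0.006 + 0.008 + 0.106) = 0.36 / 0.120 = 3.0000
k* = 3.0000^(1/0.63) ≈ 5.7192
y* = (k*)^α = 5.7192^0.37 ≈ 1.9064
c* = (1 − s)·y* = (1 − 0.36) × 1.9064 ≈ 1.2201

c* = 1.22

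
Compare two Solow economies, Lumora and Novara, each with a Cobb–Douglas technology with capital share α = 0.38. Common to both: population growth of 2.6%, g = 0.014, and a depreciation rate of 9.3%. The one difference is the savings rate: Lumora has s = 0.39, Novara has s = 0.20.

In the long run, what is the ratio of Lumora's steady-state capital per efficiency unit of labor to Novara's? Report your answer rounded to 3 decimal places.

Steady-state k* = [s/(n + g + δ)]^(1/(1−α)), so the ratio is [ (s_L/(n + g + δ)_L) / (s_N/(n + g + δ)_N) ]^1.6129.
s_L/(n + g + δ)_L = 0.39/0.133 = 2.9323; s_N/(n + g + δ)_N = 0.20/0.133 = 1.5038.
Ratio = (2.9323/1.5038)^1.6129 = 1.9499^1.6129 ≈ 2.9360

k*_L / k*_N ≈ 2.936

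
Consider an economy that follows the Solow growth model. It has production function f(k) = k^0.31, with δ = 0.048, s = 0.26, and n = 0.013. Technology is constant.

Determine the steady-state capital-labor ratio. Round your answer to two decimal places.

k* = 8.18

In steady state, investment equals break-even investment: s·k^α = (n + δ)·k.
Rearranging, k^(1−α) = s / (n + δ).
k^0.69 = 0.26 / (0.013 + 0.048) = 0.26 / 0.061 = 4.2623
k* = 4.2623^(1/0.69) ≈ 8.1757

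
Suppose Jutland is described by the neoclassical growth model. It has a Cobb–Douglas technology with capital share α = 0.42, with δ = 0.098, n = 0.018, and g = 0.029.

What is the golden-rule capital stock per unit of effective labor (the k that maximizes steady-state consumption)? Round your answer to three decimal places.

The golden rule sets f'(k) = n + g + δ, i.e. α·k^(α−1) = n + g + δ.
So k^(1−α) = α / (n + g + δ) = 0.42 / 0.145 = 2.8966.
k_gold = 2.8966^(1/0.58) ≈ 6.2569

k_gold ≈ 6.257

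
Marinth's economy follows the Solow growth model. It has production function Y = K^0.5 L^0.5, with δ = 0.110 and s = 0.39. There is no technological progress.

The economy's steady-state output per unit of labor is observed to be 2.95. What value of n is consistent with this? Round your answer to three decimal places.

n ≈ 0.022

In steady state, investment equals break-even investment: s·k^α = (n + δ)·k.
Since y* = [s/(n + δ)]^(α/(1−α)), we have s/(n + δ) = (y*)^((1−α)/α) = 2.95^1 = 2.9500.
Therefore n + δ = s / 2.9500 = 0.39 / 2.9500 = 0.1322, so n = 0.1322 − 0.110 = 0.0222.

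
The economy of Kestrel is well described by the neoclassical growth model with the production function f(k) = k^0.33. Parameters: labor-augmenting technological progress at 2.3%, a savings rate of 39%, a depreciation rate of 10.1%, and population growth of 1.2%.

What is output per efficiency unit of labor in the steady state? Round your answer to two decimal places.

y* ≈ 1.68

At the steady state, Δk = 0, so s·k^α = (n + g + δ)·k.
Rearranging, k^(1−α) = s / (n + g + δ).
k^0.67 = 0.39 / (0.012 + 0.023 + 0.101) = 0.39 / 0.136 = 2.8676
k* = 2.8676^(1/0.67) ≈ 4.8180
y* = (k*)^α = 4.8180^0.33 ≈ 1.6801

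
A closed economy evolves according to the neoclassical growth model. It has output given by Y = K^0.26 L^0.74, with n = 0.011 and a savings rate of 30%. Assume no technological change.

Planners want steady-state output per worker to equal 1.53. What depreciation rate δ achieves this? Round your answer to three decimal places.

Steady state requires s·f(k) = (n + δ)·k, i.e. s·k^α = (n + δ)·k.
Since y* = [s/(n + δ)]^(α/(1−α)), we have s/(n + δ) = (y*)^((1−α)/α) = 1.53^2.8462 = 3.3548.
Therefore n + δ = s / 3.3548 = 0.30 / 3.3548 = 0.0894, so δ = 0.0894 − 0.011 = 0.0784.

δ ≈ 0.078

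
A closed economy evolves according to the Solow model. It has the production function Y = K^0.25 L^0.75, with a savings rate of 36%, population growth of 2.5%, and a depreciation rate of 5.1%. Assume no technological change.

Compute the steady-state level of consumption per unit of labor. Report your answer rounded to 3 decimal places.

In steady state, investment equals break-even investment: s·k^α = (n + δ)·k.
Dividing both sides by k: k^(1−α) = s / (n + δ).
k^0.75 = 0.36 / (0.025 + 0.051) = 0.36 / 0.076 = 4.7368
k* = 4.7368^(1/0.75) ≈ 7.9551
y* = (k*)^α = 7.9551^0.25 ≈ 1.6794
c* = (1 − s)·y* = (1 − 0.36) × 1.6794 ≈ 1.0748

c* = 1.075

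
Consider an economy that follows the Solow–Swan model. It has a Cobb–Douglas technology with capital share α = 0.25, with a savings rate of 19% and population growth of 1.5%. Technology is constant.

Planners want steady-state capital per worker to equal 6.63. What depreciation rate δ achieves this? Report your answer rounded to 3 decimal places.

δ ≈ 0.031

Steady state requires s·f(k) = (n + δ)·k, i.e. s·k^α = (n + δ)·k.
So s / (n + δ) = (k*)^(1−α) = 6.63^0.75 = 4.1318.
Therefore n + δ = s / 4.1318 = 0.19 / 4.1318 = 0.0460, so δ = 0.0460 − 0.015 = 0.0310.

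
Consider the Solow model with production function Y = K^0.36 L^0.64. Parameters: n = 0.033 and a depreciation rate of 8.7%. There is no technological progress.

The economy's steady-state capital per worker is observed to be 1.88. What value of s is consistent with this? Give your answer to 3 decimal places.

s ≈ 0.180

Steady state requires s·f(k) = (n + δ)·k, i.e. s·k^α = (n + δ)·k.
So s / (n + δ) = (k*)^(1−α) = 1.88^0.64 = 1.4978.
Therefore s = 1.4978 × (n + δ) = 1.4978 × 0.120 = 0.1797.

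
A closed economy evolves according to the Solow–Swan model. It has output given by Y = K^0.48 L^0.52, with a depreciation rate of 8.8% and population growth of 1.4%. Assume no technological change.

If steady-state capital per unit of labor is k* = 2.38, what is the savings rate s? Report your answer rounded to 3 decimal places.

s ≈ 0.160

Steady state requires s·f(k) = (n + δ)·k, i.e. s·k^α = (n + δ)·k.
So s / (n + δ) = (k*)^(1−α) = 2.38^0.52 = 1.5697.
Therefore s = 1.5697 × (n + δ) = 1.5697 × 0.102 = 0.1601.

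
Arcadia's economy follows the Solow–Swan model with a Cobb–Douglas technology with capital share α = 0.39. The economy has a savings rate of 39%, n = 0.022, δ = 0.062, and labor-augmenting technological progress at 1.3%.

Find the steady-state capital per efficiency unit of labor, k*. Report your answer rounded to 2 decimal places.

In steady state, investment equals break-even investment: s·k^α = (n + g + δ)·k.
Dividing both sides by k: k^(1−α) = s / (n + g + δ).
k^0.61 = 0.39 / (0.022 + 0.013 + 0.062) = 0.39 / 0.097 = 4.0206
k* = 4.0206^(1/0.61) ≈ 9.7868

k* = 9.79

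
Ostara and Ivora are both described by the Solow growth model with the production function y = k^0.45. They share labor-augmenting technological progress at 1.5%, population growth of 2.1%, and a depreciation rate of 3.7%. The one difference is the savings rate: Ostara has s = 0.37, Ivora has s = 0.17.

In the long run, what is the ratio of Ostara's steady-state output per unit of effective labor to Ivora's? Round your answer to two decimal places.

Steady-state y* = [s/(n + g + δ)]^(α/(1−α)), so the ratio is [ (s_O/(n + g + δ)_O) / (s_I/(n + g + δ)_I) ]^0.8182.
s_O/(n + g + δ)_O = 0.37/0.073 = 5.0685; s_I/(n + g + δ)_I = 0.17/0.073 = 2.3288.
Ratio = (5.0685/2.3288)^0.8182 = 2.1764^0.8182 ≈ 1.8895

ratio ≈ 1.89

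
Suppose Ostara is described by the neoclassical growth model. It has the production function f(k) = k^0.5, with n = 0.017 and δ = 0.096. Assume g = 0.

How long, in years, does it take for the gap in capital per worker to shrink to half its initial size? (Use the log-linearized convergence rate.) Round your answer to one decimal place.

Near the steady state the convergence rate is λ = (1 − α)(n + δ).
λ = (1 − 0.5) × 0.113 = 0.5 × 0.113 = 0.0565
Half-life = ln 2 / λ = 0.6931 / 0.0565 ≈ 12.27 years

about 12.3 years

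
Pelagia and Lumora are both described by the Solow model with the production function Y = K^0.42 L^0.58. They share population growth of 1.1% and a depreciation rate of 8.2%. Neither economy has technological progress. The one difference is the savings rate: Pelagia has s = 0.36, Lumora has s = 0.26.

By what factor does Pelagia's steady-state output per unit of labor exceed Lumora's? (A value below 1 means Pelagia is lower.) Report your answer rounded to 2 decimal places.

ratio ≈ 1.27

Steady-state y* = [s/(n + δ)]^(α/(1−α)), so the ratio is [ (s_P/(n + δ)_P) / (s_L/(n + δ)_L) ]^0.7241.
s_P/(n + δ)_P = 0.36/0.093 = 3.8710; s_L/(n + δ)_L = 0.26/0.093 = 2.7957.
Ratio = (3.8710/2.7957)^0.7241 = 1.3846^0.7241 ≈ 1.2657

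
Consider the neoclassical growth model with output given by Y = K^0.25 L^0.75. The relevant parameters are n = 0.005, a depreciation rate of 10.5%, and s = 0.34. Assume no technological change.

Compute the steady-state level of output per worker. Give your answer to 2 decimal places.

At the steady state, Δk = 0, so s·k^α = (n + δ)·k.
Rearranging, k^(1−α) = s / (n + δ).
k^0.75 = 0.34 / (0.005 + 0.105) = 0.34 / 0.110 = 3.0909
k* = 3.0909^(1/0.75) ≈ 4.5024
y* = (k*)^α = 4.5024^0.25 ≈ 1.4567

y* ≈ 1.46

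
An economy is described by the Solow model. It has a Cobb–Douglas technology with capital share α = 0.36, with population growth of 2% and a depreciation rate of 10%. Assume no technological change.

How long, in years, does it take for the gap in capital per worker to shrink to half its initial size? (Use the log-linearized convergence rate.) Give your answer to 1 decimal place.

half-life ≈ 9.0 years

Near the steady state the convergence rate is λ = (1 − α)(n + δ).
λ = (1 − 0.36) × 0.120 = 0.64 × 0.120 = 0.0768
Half-life = ln 2 / λ = 0.6931 / 0.0768 ≈ 9.02 years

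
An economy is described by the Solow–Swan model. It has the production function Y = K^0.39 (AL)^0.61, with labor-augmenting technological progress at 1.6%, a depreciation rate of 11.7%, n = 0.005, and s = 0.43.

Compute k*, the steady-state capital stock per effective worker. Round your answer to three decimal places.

k* ≈ 6.444

In steady state, investment equals break-even investment: s·k^α = (n + g + δ)·k.
Rearranging, k^(1−α) = s / (n + g + δ).
k^0.61 = 0.43 / (0.005 + 0.016 + 0.117) = 0.43 / 0.138 = 3.1159
k* = 3.1159^(1/0.61) ≈ 6.4440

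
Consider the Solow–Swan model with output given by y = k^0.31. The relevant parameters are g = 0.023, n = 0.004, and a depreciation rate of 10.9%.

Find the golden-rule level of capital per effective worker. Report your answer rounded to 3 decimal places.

The golden rule sets f'(k) = n + g + δ, i.e. α·k^(α−1) = n + g + δ.
So k^(1−α) = α / (n + g + δ) = 0.31 / 0.136 = 2.2794.
k_gold = 2.2794^(1/0.69) ≈ 3.3005

k_gold ≈ 3.301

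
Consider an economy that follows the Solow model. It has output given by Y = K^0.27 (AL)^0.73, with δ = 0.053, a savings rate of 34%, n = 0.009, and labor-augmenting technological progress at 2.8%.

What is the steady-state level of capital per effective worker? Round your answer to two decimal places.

At the steady state, Δk = 0, so s·k^α = (n + g + δ)·k.
Dividing both sides by k: k^(1−α) = s / (n + g + δ).
k^0.73 = 0.34 / (0.009 + 0.028 + 0.053) = 0.34 / 0.090 = 3.7778
k* = 3.7778^(1/0.73) ≈ 6.1764

k* ≈ 6.18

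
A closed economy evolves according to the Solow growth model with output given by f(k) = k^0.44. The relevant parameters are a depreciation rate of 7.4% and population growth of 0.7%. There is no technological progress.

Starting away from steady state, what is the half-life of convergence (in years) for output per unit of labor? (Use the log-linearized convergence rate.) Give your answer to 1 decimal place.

half-life ≈ 15.3 years

Near the steady state the convergence rate is λ = (1 − α)(n + δ).
λ = (1 − 0.44) × 0.081 = 0.56 × 0.081 = 0.04536
Half-life = ln 2 / λ = 0.6931 / 0.04536 ≈ 15.28 years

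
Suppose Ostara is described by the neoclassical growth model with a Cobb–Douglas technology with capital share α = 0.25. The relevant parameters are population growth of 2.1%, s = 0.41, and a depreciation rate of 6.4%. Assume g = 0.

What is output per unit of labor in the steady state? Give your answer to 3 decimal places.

In steady state, investment equals break-even investment: s·k^α = (n + δ)·k.
Rearranging, k^(1−α) = s / (n + δ).
k^0.75 = 0.41 / (0.021 + 0.064) = 0.41 / 0.085 = 4.8235
k* = 4.8235^(1/0.75) ≈ 8.1499
y* = (k*)^α = 8.1499^0.25 ≈ 1.6896

y* ≈ 1.690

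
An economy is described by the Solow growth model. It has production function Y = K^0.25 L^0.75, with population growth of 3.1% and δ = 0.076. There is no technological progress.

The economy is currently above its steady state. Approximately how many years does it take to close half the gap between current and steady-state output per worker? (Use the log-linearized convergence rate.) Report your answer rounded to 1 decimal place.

about 8.6 years

Near the steady state the convergence rate is λ = (1 − α)(n + δ).
λ = (1 − 0.25) × 0.107 = 0.75 × 0.107 = 0.08025
Half-life = ln 2 / λ = 0.6931 / 0.08025 ≈ 8.64 years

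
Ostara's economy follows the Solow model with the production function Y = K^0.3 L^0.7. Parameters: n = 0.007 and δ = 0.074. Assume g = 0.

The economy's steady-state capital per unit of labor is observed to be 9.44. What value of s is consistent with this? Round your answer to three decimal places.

s ≈ 0.390

At the steady state, Δk = 0, so s·k^α = (n + δ)·k.
So s / (n + δ) = (k*)^(1−α) = 9.44^0.7 = 4.8137.
Therefore s = 4.8137 × (n + δ) = 4.8137 × 0.081 = 0.3899.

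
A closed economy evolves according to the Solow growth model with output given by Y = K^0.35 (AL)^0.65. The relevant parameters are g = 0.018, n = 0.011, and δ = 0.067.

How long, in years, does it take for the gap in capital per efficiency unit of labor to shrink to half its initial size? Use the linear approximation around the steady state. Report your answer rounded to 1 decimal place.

t_½ ≈ 11.1 years

Near the steady state the convergence rate is λ = (1 − α)(n + g + δ).
λ = (1 − 0.35) × 0.096 = 0.65 × 0.096 = 0.0624
Half-life = ln 2 / λ = 0.6931 / 0.0624 ≈ 11.11 years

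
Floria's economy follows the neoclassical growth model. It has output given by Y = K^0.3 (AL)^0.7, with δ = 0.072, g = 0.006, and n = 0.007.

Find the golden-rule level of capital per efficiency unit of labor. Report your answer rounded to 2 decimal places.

k_gold ≈ 6.06

The golden rule sets f'(k) = n + g + δ, i.e. α·k^(α−1) = n + g + δ.
So k^(1−α) = α / (n + g + δ) = 0.3 / 0.085 = 3.5294.
k_gold = 3.5294^(1/0.7) ≈ 6.0594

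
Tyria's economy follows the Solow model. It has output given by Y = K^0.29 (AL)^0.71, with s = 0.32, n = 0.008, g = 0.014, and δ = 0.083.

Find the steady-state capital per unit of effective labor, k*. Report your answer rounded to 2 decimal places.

In steady state, investment equals break-even investment: s·k^α = (n + g + δ)·k.
Dividing both sides by k: k^(1−α) = s / (n + g + δ).
k^0.71 = 0.32 / (0.008 + 0.014 + 0.083) = 0.32 / 0.105 = 3.0476
k* = 3.0476^(1/0.71) ≈ 4.8043

k* = 4.80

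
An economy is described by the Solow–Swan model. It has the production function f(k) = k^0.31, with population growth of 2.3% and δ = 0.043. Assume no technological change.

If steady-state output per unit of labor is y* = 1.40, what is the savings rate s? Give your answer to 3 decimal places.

At the steady state, Δk = 0, so s·k^α = (n + δ)·k.
Since y* = [s/(n + δ)]^(α/(1−α)), we have s/(n + δ) = (y*)^((1−α)/α) = 1.40^2.2258 = 2.1147.
Therefore s = 2.1147 × (n + δ) = 2.1147 × 0.066 = 0.1396.

s ≈ 0.140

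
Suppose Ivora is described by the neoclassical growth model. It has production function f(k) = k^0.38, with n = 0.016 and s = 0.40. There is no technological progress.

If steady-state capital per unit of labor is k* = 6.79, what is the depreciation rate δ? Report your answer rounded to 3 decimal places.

In steady state, investment equals break-even investment: s·k^α = (n + δ)·k.
So s / (n + δ) = (k*)^(1−α) = 6.79^0.62 = 3.2791.
Therefore n + δ = s / 3.2791 = 0.40 / 3.2791 = 0.1220, so δ = 0.1220 − 0.016 = 0.1060.

δ ≈ 0.106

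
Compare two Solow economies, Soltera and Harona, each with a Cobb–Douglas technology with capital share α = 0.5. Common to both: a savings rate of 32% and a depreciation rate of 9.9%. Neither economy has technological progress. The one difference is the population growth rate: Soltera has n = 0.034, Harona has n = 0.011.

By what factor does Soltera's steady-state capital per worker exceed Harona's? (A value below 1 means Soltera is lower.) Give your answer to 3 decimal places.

k*_S / k*_H ≈ 0.684

Steady-state k* = [s/(n + δ)]^(1/(1−α)), so the ratio is [ (s_S/(n + δ)_S) / (s_H/(n + δ)_H) ]^2.
s_S/(n + δ)_S = 0.32/0.133 = 2.4060; s_H/(n + δ)_H = 0.32/0.110 = 2.9091.
Ratio = (2.4060/2.9091)^2 = 0.8271^2 ≈ 0.6841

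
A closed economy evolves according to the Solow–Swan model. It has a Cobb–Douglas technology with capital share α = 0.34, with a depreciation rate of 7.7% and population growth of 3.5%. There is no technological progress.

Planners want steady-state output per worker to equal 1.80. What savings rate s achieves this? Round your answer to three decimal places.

s ≈ 0.351

Steady state requires s·f(k) = (n + δ)·k, i.e. s·k^α = (n + δ)·k.
Since y* = [s/(n + δ)]^(α/(1−α)), we have s/(n + δ) = (y*)^((1−α)/α) = 1.80^1.9412 = 3.1299.
Therefore s = 3.1299 × (n + δ) = 3.1299 × 0.112 = 0.3505.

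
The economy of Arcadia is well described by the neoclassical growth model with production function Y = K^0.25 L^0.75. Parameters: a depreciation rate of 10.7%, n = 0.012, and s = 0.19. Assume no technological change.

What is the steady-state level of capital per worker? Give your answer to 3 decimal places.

k* ≈ 1.866

Steady state requires s·f(k) = (n + δ)·k, i.e. s·k^α = (n + δ)·k.
Dividing both sides by k: k^(1−α) = s / (n + δ).
k^0.75 = 0.19 / (0.012 + 0.107) = 0.19 / 0.119 = 1.5966
k* = 1.5966^(1/0.75) ≈ 1.8661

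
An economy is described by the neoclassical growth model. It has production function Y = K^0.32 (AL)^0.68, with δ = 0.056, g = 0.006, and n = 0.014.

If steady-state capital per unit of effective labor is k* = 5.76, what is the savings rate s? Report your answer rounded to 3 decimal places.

s ≈ 0.250

In steady state, investment equals break-even investment: s·k^α = (n + g + δ)·k.
So s / (n + g + δ) = (k*)^(1−α) = 5.76^0.68 = 3.2892.
Therefore s = 3.2892 × (n + g + δ) = 3.2892 × 0.076 = 0.2500.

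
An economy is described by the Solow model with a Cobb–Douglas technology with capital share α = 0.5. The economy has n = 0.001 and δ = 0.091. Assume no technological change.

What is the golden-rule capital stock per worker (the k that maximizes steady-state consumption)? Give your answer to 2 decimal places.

The golden rule sets f'(k) = n + δ, i.e. α·k^(α−1) = n + δ.
So k^(1−α) = α / (n + δ) = 0.5 / 0.092 = 5.4348.
k_gold = 5.4348^(1/0.5) ≈ 29.5371

k_gold ≈ 29.54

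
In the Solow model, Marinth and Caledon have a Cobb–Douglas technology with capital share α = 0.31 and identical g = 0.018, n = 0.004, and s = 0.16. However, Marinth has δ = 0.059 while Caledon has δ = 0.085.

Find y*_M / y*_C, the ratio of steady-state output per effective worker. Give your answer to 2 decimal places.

ratio ≈ 1.13

Steady-state y* = [s/(n + g + δ)]^(α/(1−α)), so the ratio is [ (s_M/(n + g + δ)_M) / (s_C/(n + g + δ)_C) ]^0.4493.
s_M/(n + g + δ)_M = 0.16/0.081 = 1.9753; s_C/(n + g + δ)_C = 0.16/0.107 = 1.4953.
Ratio = (1.9753/1.4953)^0.4493 = 1.3210^0.4493 ≈ 1.1332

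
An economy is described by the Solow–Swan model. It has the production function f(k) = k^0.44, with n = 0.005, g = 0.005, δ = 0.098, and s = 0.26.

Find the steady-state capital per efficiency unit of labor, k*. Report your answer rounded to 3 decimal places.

k* = 4.801

At the steady state, Δk = 0, so s·k^α = (n + g + δ)·k.
Rearranging, k^(1−α) = s / (n + g + δ).
k^0.56 = 0.26 / (0.005 + 0.005 + 0.098) = 0.26 / 0.108 = 2.4074
k* = 2.4074^(1/0.56) ≈ 4.8010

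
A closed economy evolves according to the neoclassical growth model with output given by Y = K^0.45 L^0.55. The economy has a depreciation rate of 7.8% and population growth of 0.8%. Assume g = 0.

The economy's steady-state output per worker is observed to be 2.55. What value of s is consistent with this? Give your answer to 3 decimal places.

s ≈ 0.270

At the steady state, Δk = 0, so s·k^α = (n + δ)·k.
Since y* = [s/(n + δ)]^(α/(1−α)), we have s/(n + δ) = (y*)^((1−α)/α) = 2.55^1.2222 = 3.1396.
Therefore s = 3.1396 × (n + δ) = 3.1396 × 0.086 = 0.2700.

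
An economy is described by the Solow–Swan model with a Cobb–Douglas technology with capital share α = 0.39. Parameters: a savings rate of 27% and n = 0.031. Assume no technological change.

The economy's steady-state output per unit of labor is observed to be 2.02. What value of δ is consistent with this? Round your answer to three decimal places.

Steady state requires s·f(k) = (n + δ)·k, i.e. s·k^α = (n + δ)·k.
Since y* = [s/(n + δ)]^(α/(1−α)), we have s/(n + δ) = (y*)^((1−α)/α) = 2.02^1.5641 = 3.0033.
Therefore n + δ = s / 3.0033 = 0.27 / 3.0033 = 0.0899, so δ = 0.0899 − 0.031 = 0.0589.

δ ≈ 0.059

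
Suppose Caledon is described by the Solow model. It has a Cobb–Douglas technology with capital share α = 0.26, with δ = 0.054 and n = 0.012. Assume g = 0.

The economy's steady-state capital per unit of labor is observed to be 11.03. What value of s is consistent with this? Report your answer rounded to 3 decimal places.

At the steady state, Δk = 0, so s·k^α = (n + δ)·k.
So s / (n + δ) = (k*)^(1−α) = 11.03^0.74 = 5.9089.
Therefore s = 5.9089 × (n + δ) = 5.9089 × 0.066 = 0.3900.

s ≈ 0.390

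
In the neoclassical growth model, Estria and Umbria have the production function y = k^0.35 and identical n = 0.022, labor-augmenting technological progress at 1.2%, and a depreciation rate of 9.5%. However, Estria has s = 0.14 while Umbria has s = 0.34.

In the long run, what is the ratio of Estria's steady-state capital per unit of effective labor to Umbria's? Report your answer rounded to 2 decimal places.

Steady-state k* = [s/(n + g + δ)]^(1/(1−α)), so the ratio is [ (s_E/(n + g + δ)_E) / (s_U/(n + g + δ)_U) ]^1.5385.
s_E/(n + g + δ)_E = 0.14/0.129 = 1.0853; s_U/(n + g + δ)_U = 0.34/0.129 = 2.6357.
Ratio = (1.0853/2.6357)^1.5385 = 0.4118^1.5385 ≈ 0.2554

ratio ≈ 0.26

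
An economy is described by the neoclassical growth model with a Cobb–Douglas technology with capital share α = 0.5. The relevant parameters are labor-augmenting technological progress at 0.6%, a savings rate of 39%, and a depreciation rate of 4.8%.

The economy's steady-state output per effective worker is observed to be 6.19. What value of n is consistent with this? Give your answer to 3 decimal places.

In steady state, investment equals break-even investment: s·k^α = (n + g + δ)·k.
Since y* = [s/(n + g + δ)]^(α/(1−α)), we have s/(n + g + δ) = (y*)^((1−α)/α) = 6.19^1 = 6.1900.
Therefore n + g + δ = s / 6.1900 = 0.39 / 6.1900 = 0.0630, so n = 0.0630 − 0.054 = 0.0090.

n ≈ 0.009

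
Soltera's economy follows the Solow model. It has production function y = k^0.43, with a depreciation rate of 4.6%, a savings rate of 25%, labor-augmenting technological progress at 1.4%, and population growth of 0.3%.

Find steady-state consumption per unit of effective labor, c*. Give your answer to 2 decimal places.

Steady state requires s·f(k) = (n + g + δ)·k, i.e. s·k^α = (n + g + δ)·k.
Dividing both sides by k: k^(1−α) = s / (n + g + δ).
k^0.57 = 0.25 / (0.003 + 0.014 + 0.046) = 0.25 / 0.063 = 3.9683
k* = 3.9683^(1/0.57) ≈ 11.2249
y* = (k*)^α = 11.2249^0.43 ≈ 2.8286
c* = (1 − s)·y* = (1 − 0.25) × 2.8286 ≈ 2.1215

c* ≈ 2.12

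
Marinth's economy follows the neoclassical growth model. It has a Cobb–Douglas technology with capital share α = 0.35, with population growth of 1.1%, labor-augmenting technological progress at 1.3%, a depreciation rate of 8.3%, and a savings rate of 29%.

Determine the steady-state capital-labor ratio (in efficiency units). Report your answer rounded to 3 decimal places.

At the steady state, Δk = 0, so s·k^α = (n + g + δ)·k.
Rearranging, k^(1−α) = s / (n + g + δ).
k^0.65 = 0.29 / (0.011 + 0.013 + 0.083) = 0.29 / 0.107 = 2.7103
k* = 2.7103^(1/0.65) ≈ 4.6364

k* = 4.636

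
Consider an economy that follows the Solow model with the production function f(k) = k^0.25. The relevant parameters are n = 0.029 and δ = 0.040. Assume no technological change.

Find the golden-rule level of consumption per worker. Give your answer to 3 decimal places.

c_gold ≈ 1.152

At the golden rule, f'(k) = n + δ, so α·k^(α−1) = n + δ and k_gold = (α/(n + δ))^(1/(1−α)).
k_gold = (0.25/0.069)^(1/0.75) = 3.6232^1.3333 ≈ 5.5646
c_gold = f(k_gold) − (n + δ)·k_gold = 1.5359 − 0.069×5.5646 ≈ 1.1519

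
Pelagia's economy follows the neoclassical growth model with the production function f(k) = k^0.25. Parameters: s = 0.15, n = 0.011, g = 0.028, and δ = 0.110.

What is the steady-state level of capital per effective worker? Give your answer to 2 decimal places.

Steady state requires s·f(k) = (n + g + δ)·k, i.e. s·k^α = (n + g + δ)·k.
Rearranging, k^(1−α) = s / (n + g + δ).
k^0.75 = 0.15 / (0.011 + 0.028 + 0.110) = 0.15 / 0.149 = 1.0067
k* = 1.0067^(1/0.75) ≈ 1.0089

k* = 1.01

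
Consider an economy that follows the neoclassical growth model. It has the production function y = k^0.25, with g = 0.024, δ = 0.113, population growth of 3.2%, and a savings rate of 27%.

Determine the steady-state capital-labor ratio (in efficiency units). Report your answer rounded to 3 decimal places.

k* ≈ 1.868

Steady state requires s·f(k) = (n + g + δ)·k, i.e. s·k^α = (n + g + δ)·k.
Dividing both sides by k: k^(1−α) = s / (n + g + δ).
k^0.75 = 0.27 / (0.032 + 0.024 + 0.113) = 0.27 / 0.169 = 1.5976
k* = 1.5976^(1/0.75) ≈ 1.8676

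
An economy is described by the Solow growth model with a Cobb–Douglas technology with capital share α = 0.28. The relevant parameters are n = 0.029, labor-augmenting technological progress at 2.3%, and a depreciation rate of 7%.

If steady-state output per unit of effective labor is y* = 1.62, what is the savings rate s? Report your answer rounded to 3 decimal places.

s ≈ 0.422

Steady state requires s·f(k) = (n + g + δ)·k, i.e. s·k^α = (n + g + δ)·k.
Since y* = [s/(n + g + δ)]^(α/(1−α)), we have s/(n + g + δ) = (y*)^((1−α)/α) = 1.62^2.5714 = 3.4574.
Therefore s = 3.4574 × (n + g + δ) = 3.4574 × 0.122 = 0.4218.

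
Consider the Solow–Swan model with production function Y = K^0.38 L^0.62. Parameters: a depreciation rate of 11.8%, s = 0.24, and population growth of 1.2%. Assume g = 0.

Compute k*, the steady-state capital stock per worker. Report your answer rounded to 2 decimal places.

k* ≈ 2.69

Steady state requires s·f(k) = (n + δ)·k, i.e. s·k^α = (n + δ)·k.
Dividing both sides by k: k^(1−α) = s / (n + δ).
k^0.62 = 0.24 / (0.012 + 0.118) = 0.24 / 0.130 = 1.8462
k* = 1.8462^(1/0.62) ≈ 2.6883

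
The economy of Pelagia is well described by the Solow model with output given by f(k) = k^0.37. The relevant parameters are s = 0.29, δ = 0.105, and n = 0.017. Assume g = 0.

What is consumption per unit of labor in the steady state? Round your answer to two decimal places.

c* = 1.18

At the steady state, Δk = 0, so s·k^α = (n + δ)·k.
Rearranging, k^(1−α) = s / (n + δ).
k^0.63 = 0.29 / (0.017 + 0.105) = 0.29 / 0.122 = 2.3770
k* = 2.3770^(1/0.63) ≈ 3.9525
y* = (k*)^α = 3.9525^0.37 ≈ 1.6628
c* = (1 − s)·y* = (1 − 0.29) × 1.6628 ≈ 1.1806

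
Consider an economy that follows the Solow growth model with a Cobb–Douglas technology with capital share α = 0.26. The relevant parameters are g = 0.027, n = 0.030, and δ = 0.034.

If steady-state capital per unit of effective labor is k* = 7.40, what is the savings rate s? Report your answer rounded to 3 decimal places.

s ≈ 0.400

Steady state requires s·f(k) = (n + g + δ)·k, i.e. s·k^α = (n + g + δ)·k.
So s / (n + g + δ) = (k*)^(1−α) = 7.40^0.74 = 4.3978.
Therefore s = 4.3978 × (n + g + δ) = 4.3978 × 0.091 = 0.4002.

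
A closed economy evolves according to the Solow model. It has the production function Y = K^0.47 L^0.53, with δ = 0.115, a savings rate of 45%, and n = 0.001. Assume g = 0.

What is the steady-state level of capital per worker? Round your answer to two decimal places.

Steady state requires s·f(k) = (n + δ)·k, i.e. s·k^α = (n + δ)·k.
Dividing both sides by k: k^(1−α) = s / (n + δ).
k^0.53 = 0.45 / (0.001 + 0.115) = 0.45 / 0.116 = 3.8793
k* = 3.8793^(1/0.53) ≈ 12.9079

k* = 12.91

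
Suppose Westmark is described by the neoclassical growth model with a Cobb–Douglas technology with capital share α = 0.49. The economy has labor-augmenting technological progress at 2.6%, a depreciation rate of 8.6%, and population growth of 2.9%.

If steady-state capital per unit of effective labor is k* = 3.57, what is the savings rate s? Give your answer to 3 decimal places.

s ≈ 0.270

At the steady state, Δk = 0, so s·k^α = (n + g + δ)·k.
So s / (n + g + δ) = (k*)^(1−α) = 3.57^0.51 = 1.9136.
Therefore s = 1.9136 × (n + g + δ) = 1.9136 × 0.141 = 0.2698.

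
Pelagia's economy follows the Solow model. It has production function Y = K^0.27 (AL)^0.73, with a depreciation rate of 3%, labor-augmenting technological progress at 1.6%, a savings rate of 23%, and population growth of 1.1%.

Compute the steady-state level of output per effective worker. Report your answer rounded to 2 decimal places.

At the steady state, Δk = 0, so s·k^α = (n + g + δ)·k.
Rearranging, k^(1−α) = s / (n + g + δ).
k^0.73 = 0.23 / (0.011 + 0.016 + 0.030) = 0.23 / 0.057 = 4.0351
k* = 4.0351^(1/0.73) ≈ 6.7599
y* = (k*)^α = 6.7599^0.27 ≈ 1.6753

y* = 1.68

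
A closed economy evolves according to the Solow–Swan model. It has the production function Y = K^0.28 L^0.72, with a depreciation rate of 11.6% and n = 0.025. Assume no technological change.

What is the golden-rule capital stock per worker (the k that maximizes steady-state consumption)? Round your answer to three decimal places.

k_gold ≈ 2.593

The golden rule sets f'(k) = n + δ, i.e. α·k^(α−1) = n + δ.
So k^(1−α) = α / (n + δ) = 0.28 / 0.141 = 1.9858.
k_gold = 1.9858^(1/0.72) ≈ 2.5930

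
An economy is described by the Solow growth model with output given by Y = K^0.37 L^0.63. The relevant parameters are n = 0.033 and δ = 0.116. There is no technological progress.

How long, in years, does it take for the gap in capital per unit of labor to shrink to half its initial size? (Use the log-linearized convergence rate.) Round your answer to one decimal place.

Near the steady state the convergence rate is λ = (1 − α)(n + δ).
λ = (1 − 0.37) × 0.149 = 0.63 × 0.149 = 0.09387
Half-life = ln 2 / λ = 0.6931 / 0.09387 ≈ 7.38 years

about 7.4 years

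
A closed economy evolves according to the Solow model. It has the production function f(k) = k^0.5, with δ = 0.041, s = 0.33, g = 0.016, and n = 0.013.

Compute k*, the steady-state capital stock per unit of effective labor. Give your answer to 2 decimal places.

Steady state requires s·f(k) = (n + g + δ)·k, i.e. s·k^α = (n + g + δ)·k.
Rearranging, k^(1−α) = s / (n + g + δ).
k^0.5 = 0.33 / (0.013 + 0.016 + 0.041) = 0.33 / 0.070 = 4.7143
k* = 4.7143^(1/0.5) ≈ 22.2246

k* ≈ 22.22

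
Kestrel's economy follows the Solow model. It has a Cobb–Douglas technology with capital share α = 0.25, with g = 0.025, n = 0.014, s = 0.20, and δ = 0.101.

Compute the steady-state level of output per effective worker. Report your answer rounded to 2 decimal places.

Steady state requires s·f(k) = (n + g + δ)·k, i.e. s·k^α = (n + g + δ)·k.
Rearranging, k^(1−α) = s / (n + g + δ).
k^0.75 = 0.20 / (0.014 + 0.025 + 0.101) = 0.20 / 0.140 = 1.4286
k* = 1.4286^(1/0.75) ≈ 1.6090
y* = (k*)^α = 1.6090^0.25 ≈ 1.1263

y* ≈ 1.13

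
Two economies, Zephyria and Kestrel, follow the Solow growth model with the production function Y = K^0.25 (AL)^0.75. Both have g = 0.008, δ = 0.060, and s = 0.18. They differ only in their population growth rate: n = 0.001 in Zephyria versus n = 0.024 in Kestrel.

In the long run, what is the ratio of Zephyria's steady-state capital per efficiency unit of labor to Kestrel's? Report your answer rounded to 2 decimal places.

Steady-state k* = [s/(n + g + δ)]^(1/(1−α)), so the ratio is [ (s_Z/(n + g + δ)_Z) / (s_K/(n + g + δ)_K) ]^1.3333.
s_Z/(n + g + δ)_Z = 0.18/0.069 = 2.6087; s_K/(n + g + δ)_K = 0.18/0.092 = 1.9565.
Ratio = (2.6087/1.9565)^1.3333 = 1.3334^1.3333 ≈ 1.4676

ratio ≈ 1.47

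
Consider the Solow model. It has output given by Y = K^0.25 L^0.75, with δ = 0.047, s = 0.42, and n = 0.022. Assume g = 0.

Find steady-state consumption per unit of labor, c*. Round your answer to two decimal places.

c* = 1.06

In steady state, investment equals break-even investment: s·k^α = (n + δ)·k.
Dividing both sides by k: k^(1−α) = s / (n + δ).
k^0.75 = 0.42 / (0.022 + 0.047) = 0.42 / 0.069 = 6.0870
k* = 6.0870^(1/0.75) ≈ 11.1140
y* = (k*)^α = 11.1140^0.25 ≈ 1.8259
c* = (1 − s)·y* = (1 − 0.42) × 1.8259 ≈ 1.0590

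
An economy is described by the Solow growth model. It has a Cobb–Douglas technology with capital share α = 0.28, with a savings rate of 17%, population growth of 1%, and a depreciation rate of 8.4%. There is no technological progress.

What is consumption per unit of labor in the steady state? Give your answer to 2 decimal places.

At the steady state, Δk = 0, so s·k^α = (n + δ)·k.
Rearranging, k^(1−α) = s / (n + δ).
k^0.72 = 0.17 / (0.010 + 0.084) = 0.17 / 0.094 = 1.8085
k* = 1.8085^(1/0.72) ≈ 2.2771
y* = (k*)^α = 2.2771^0.28 ≈ 1.2591
c* = (1 − s)·y* = (1 − 0.17) × 1.2591 ≈ 1.0451

c* = 1.05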